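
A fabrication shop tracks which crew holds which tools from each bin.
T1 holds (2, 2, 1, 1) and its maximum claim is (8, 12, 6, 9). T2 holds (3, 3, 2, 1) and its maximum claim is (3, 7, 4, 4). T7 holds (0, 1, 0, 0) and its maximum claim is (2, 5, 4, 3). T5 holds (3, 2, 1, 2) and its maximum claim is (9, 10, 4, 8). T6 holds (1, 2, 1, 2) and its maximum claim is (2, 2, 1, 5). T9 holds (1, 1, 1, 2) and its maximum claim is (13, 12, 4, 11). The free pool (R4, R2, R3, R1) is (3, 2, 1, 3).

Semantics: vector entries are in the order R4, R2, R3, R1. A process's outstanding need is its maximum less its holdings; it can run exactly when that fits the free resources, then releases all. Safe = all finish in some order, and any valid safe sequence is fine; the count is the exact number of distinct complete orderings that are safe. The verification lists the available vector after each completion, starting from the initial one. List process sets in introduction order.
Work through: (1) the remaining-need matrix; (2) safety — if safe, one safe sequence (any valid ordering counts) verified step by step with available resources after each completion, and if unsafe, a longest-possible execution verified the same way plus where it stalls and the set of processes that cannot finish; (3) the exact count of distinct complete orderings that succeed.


(1) Need matrix, components ordered R4, R2, R3, R1:
  T1: (6, 10, 5, 8)
  T2: (0, 4, 2, 3)
  T7: (2, 4, 4, 3)
  T5: (6, 8, 3, 6)
  T6: (1, 0, 0, 3)
  T9: (12, 11, 3, 9)
(2) SAFE, for example via the order T6, T2, T7, T5, T1, T9.
Key observation: T6 is the earliest step where a requested resource binds exactly: need (1, 0, 0, 3), pool (3, 2, 1, 3) at its turn.
Walking it through:
  pool = (3, 2, 1, 3)
  T6: need (1, 0, 0, 3) fits (3, 2, 1, 3); releases (1, 2, 1, 2), pool now (4, 4, 2, 5)
  T2: need (0, 4, 2, 3) fits (4, 4, 2, 5); releases (3, 3, 2, 1), pool now (7, 7, 4, 6)
  T7: need (2, 4, 4, 3) fits (7, 7, 4, 6); releases (0, 1, 0, 0), pool now (7, 8, 4, 6)
  T5: need (6, 8, 3, 6) fits (7, 8, 4, 6); releases (3, 2, 1, 2), pool now (10, 10, 5, 8)
  T1: need (6, 10, 5, 8) fits (10, 10, 5, 8); releases (2, 2, 1, 1), pool now (12, 12, 6, 9)
  T9: need (12, 11, 3, 9) fits (12, 12, 6, 9); releases (1, 1, 1, 2), pool now (13, 13, 7, 11)
(3) Precisely 1 of the possible complete orderings is a safe sequence.


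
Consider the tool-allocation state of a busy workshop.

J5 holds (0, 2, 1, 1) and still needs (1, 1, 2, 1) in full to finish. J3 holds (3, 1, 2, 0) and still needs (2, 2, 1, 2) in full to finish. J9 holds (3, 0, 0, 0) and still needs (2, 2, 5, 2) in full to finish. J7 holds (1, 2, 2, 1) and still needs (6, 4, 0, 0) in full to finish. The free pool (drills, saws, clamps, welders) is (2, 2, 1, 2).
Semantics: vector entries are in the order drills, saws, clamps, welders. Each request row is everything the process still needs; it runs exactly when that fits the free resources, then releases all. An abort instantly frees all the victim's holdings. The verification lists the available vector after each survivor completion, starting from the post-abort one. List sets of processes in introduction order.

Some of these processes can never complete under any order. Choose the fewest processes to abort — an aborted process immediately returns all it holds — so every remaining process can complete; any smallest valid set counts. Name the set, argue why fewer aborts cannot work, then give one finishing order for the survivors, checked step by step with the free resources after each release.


Abort J9.
Key observation: the returned (3, 0, 0, 0) from J9 is what brings J7 — unrunnable before, under any order — into play at step 3.
Minimality: the empty abort set fails — the state is deadlocked as it stands.
Survivors finish in the order: J3, J5, J7. Verifying each step (pool after the aborts first):
  pool = (5, 2, 1, 2)
  run J3 (needs (2, 2, 1, 2), free (5, 2, 1, 2)); after release of (3, 1, 2, 0) the pool is (8, 3, 3, 2)
  run J5 (needs (1, 1, 2, 1), free (8, 3, 3, 2)); after release of (0, 2, 1, 1) the pool is (8, 5, 4, 3)
  run J7 (needs (6, 4, 0, 0), free (8, 5, 4, 3)); after release of (1, 2, 2, 1) the pool is (9, 7, 6, 4)


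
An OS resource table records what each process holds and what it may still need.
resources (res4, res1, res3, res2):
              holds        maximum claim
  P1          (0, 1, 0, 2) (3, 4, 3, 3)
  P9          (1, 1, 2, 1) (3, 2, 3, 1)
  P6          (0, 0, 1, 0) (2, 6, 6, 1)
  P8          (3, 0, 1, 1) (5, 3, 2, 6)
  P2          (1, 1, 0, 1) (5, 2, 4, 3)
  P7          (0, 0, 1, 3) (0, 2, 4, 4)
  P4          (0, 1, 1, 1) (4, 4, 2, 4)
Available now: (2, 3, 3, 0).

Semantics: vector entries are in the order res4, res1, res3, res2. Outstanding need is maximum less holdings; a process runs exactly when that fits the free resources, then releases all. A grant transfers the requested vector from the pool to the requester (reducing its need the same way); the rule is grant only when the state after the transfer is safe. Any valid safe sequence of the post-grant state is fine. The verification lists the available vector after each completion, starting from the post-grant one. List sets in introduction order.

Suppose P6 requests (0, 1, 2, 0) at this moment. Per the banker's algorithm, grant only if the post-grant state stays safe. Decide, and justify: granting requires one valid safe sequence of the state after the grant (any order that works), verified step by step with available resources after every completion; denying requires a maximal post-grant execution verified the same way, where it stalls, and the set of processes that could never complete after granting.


GRANT: granting preserves safety; a valid post-grant sequence is P9, P1, P7, P8, P2, P6, P4.
Key observation: even at the reduced pool (2, 2, 1, 0), P9 fits immediately, so safety survives the grant.
Check on the post-grant state, step by step:
  pool = (2, 2, 1, 0)
  run P9 (needs (2, 1, 1, 0), free (2, 2, 1, 0)); after release of (1, 1, 2, 1) the pool is (3, 3, 3, 1)
  run P1 (needs (3, 3, 3, 1), free (3, 3, 3, 1)); after release of (0, 1, 0, 2) the pool is (3, 4, 3, 3)
  run P7 (needs (0, 2, 3, 1), free (3, 4, 3, 3)); after release of (0, 0, 1, 3) the pool is (3, 4, 4, 6)
  run P8 (needs (2, 3, 1, 5), free (3, 4, 4, 6)); after release of (3, 0, 1, 1) the pool is (6, 4, 5, 7)
  run P2 (needs (4, 1, 4, 2), free (6, 4, 5, 7)); after release of (1, 1, 0, 1) the pool is (7, 5, 5, 8)
  run P6 (needs (2, 5, 3, 1), free (7, 5, 5, 8)); after release of (0, 1, 3, 0) the pool is (7, 6, 8, 8)
  run P4 (needs (4, 3, 1, 3), free (7, 6, 8, 8)); after release of (0, 1, 1, 1) the pool is (7, 7, 9, 9)


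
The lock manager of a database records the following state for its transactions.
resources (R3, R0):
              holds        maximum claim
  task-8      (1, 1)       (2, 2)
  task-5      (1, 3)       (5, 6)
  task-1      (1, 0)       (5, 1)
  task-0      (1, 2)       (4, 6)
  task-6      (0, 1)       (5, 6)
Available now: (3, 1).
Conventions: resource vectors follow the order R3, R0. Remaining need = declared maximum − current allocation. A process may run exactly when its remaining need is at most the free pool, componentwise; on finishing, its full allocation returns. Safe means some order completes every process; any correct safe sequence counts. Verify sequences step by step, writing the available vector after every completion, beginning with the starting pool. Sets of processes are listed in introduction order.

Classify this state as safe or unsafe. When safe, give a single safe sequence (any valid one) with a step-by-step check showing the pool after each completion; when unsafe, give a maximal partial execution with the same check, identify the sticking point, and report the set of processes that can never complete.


UNSAFE — no complete ordering exists.
Key observation: R0 is the bottleneck — with task-8, task-1 done the pool holds (5, 2), short of every remaining need.
Going as far as possible: task-8, task-1; after that, nothing fits. Step-by-step check:
  pool = (3, 1)
  task-8 needs (1, 1) <= (3, 1) -> finishes; pool += (1, 1) = (4, 2)
  task-1 needs (4, 1) <= (4, 2) -> finishes; pool += (1, 0) = (5, 2)
  task-5 still needs (4, 3) but only (5, 2) is free — short on R0
  task-0 still needs (3, 4) but only (5, 2) is free — short on R0
  task-6 still needs (5, 5) but only (5, 2) is free — short on R0
Permanently blocked: task-5, task-0 and task-6.


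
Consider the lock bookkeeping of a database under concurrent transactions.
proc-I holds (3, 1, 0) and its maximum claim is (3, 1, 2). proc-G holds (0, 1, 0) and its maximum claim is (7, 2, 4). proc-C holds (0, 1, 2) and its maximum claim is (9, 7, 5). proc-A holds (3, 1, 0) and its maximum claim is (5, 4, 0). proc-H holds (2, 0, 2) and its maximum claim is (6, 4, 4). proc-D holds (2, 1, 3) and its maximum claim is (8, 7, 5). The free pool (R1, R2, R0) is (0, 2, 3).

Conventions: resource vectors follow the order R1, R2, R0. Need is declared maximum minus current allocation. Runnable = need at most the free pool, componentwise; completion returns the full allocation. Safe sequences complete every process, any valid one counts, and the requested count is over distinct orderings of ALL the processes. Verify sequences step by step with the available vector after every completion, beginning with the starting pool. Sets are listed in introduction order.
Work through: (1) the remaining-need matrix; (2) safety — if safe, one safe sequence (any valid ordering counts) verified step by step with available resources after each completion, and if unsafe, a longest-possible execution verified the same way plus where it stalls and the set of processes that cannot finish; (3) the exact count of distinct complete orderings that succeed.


(1) Need matrix, components ordered R1, R2, R0:
  proc-I: (0, 0, 2)
  proc-G: (7, 1, 4)
  proc-C: (9, 6, 3)
  proc-A: (2, 3, 0)
  proc-H: (4, 4, 2)
  proc-D: (6, 6, 2)
(2) UNSAFE — no complete ordering exists.
Key observation: R2 is the bottleneck — with proc-I, proc-A, proc-H, proc-G done the pool holds (8, 5, 5), short of every remaining need.
Going as far as possible: proc-I, proc-A, proc-H, proc-G; after that, nothing fits. Verifying each step:
  pool = (0, 2, 3)
  proc-I needs (0, 0, 2) <= (0, 2, 3) -> finishes; pool += (3, 1, 0) = (3, 3, 3)
  proc-A needs (2, 3, 0) <= (3, 3, 3) -> finishes; pool += (3, 1, 0) = (6, 4, 3)
  proc-H needs (4, 4, 2) <= (6, 4, 3) -> finishes; pool += (2, 0, 2) = (8, 4, 5)
  proc-G needs (7, 1, 4) <= (8, 4, 5) -> finishes; pool += (0, 1, 0) = (8, 5, 5)
  proc-C still needs (9, 6, 3) but only (8, 5, 5) is free — short on R1 and R2
  proc-D still needs (6, 6, 2) but only (8, 5, 5) is free — short on R2
Processes that can never finish: proc-C and proc-D.
(3) Precisely 0 of the possible complete orderings are safe sequences.


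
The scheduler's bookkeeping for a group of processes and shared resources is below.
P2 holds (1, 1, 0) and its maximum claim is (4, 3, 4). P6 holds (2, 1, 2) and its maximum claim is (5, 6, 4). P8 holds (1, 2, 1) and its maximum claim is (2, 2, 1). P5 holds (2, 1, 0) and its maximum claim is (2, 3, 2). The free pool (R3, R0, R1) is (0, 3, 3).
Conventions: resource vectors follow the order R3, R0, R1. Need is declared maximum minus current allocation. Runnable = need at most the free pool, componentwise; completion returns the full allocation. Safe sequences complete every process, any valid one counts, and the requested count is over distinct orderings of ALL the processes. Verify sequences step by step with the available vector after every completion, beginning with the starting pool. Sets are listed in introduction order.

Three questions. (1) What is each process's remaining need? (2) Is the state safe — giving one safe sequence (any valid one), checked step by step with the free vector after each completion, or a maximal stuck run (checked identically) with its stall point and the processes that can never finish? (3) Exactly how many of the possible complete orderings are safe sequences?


(1) Outstanding need per process (order R3, R0, R1):
  P2: (3, 2, 4)
  P6: (3, 5, 2)
  P8: (1, 0, 0)
  P5: (0, 2, 2)
(2) SAFE. One safe sequence: P5, P8, P6, P2.
Key observation: P6 is the earliest step where a requested resource binds exactly: need (3, 5, 2), pool (3, 6, 4) at its turn.
Walking it through:
  pool = (0, 3, 3)
  P5: need (0, 2, 2) fits (0, 3, 3); releases (2, 1, 0), pool now (2, 4, 3)
  P8: need (1, 0, 0) fits (2, 4, 3); releases (1, 2, 1), pool now (3, 6, 4)
  P6: need (3, 5, 2) fits (3, 6, 4); releases (2, 1, 2), pool now (5, 7, 6)
  P2: need (3, 2, 4) fits (5, 7, 6); releases (1, 1, 0), pool now (6, 8, 6)
(3) Exactly 2 of the possible complete orderings are safe sequences.


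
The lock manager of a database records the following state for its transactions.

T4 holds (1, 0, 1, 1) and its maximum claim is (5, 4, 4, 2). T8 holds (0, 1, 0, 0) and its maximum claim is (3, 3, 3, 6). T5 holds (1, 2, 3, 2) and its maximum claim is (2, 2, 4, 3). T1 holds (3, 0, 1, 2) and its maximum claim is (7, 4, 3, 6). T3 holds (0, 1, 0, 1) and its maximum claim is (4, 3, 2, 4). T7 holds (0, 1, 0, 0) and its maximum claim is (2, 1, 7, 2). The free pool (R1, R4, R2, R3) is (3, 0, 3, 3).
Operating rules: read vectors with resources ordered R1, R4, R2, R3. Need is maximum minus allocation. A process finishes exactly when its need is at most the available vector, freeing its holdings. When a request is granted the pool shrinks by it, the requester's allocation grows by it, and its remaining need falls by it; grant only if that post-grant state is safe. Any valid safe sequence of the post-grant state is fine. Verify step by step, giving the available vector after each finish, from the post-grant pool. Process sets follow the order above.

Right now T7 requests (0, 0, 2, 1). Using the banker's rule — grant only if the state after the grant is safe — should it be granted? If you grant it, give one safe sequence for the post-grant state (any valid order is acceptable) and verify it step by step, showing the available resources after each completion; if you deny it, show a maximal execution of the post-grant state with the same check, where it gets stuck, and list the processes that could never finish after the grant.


DENY. Granting would leave the state unsafe.
Key observation: after T5, T3 the pool peaks at (4, 3, 4, 5), and each blocked process is short somewhere: T4 on R4; T8 on R3; T1 on R4; T7 on R2.
Pretend the grant happened; the run T5, T3 goes as far as possible. Step-by-step check:
  pool = (3, 0, 1, 2)
  run T5 (needs (1, 0, 1, 1), free (3, 0, 1, 2)); after release of (1, 2, 3, 2) the pool is (4, 2, 4, 4)
  run T3 (needs (4, 2, 2, 3), free (4, 2, 4, 4)); after release of (0, 1, 0, 1) the pool is (4, 3, 4, 5)
  blocked: T4 wants (4, 4, 3, 1), pool (4, 3, 4, 5) — not enough R4
  blocked: T8 wants (3, 2, 3, 6), pool (4, 3, 4, 5) — not enough R3
  blocked: T1 wants (4, 4, 2, 4), pool (4, 3, 4, 5) — not enough R4
  blocked: T7 wants (2, 0, 5, 1), pool (4, 3, 4, 5) — not enough R2
Processes that could never finish after the grant: T4, T8, T1 and T7.


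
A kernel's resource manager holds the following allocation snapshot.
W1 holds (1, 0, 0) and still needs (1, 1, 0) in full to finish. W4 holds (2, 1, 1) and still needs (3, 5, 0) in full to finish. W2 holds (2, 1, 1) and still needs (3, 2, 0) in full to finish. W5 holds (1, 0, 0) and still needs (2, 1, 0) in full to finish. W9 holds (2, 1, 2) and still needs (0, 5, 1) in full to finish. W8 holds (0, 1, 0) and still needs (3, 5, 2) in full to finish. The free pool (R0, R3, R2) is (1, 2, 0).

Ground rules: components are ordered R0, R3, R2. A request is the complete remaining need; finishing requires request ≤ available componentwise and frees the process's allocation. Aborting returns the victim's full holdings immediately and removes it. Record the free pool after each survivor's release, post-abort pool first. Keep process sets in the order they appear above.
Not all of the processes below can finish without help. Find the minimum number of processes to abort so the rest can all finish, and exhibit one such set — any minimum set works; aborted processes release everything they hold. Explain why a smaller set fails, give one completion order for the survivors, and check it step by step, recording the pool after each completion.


Minimum abort set: W9 and W8.
Key observation: W4 could never have finished before the abort; with (2, 2, 2) returned by W9 and W8, it fits at step 4.
Minimality, checking each single-abort alternative: W1 alone leaves W4 blocked (short on R3); W4 alone leaves W9 blocked (short on R3); W2 alone leaves W4 blocked (short on R3); W5 alone leaves W4 blocked (short on R3); W9 alone leaves W4 blocked (short on R3); W8 alone leaves W4 blocked (short on R3).
Survivors finish in the order: W1, W2, W5, W4. Check, step by step (pool after the aborts first):
  pool = (3, 4, 2)
  W1 needs (1, 1, 0) <= (3, 4, 2) -> finishes; pool += (1, 0, 0) = (4, 4, 2)
  W2 needs (3, 2, 0) <= (4, 4, 2) -> finishes; pool += (2, 1, 1) = (6, 5, 3)
  W5 needs (2, 1, 0) <= (6, 5, 3) -> finishes; pool += (1, 0, 0) = (7, 5, 3)
  W4 needs (3, 5, 0) <= (7, 5, 3) -> finishes; pool += (2, 1, 1) = (9, 6, 4)


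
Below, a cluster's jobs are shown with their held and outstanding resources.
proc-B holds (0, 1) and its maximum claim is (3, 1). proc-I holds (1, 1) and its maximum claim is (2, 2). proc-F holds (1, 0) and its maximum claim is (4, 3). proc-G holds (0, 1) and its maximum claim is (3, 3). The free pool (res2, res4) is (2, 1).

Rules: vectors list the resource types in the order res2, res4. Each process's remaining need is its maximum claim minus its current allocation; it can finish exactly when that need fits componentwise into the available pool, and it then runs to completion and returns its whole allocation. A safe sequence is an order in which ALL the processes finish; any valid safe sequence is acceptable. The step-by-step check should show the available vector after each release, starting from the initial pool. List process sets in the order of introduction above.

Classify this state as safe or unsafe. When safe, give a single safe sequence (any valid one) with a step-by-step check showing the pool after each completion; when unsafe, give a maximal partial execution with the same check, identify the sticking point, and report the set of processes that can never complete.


SAFE — a valid safe sequence is proc-I, proc-B, proc-G, proc-F.
Key observation: at proc-I the run first touches a limit — (1, 1) against (2, 1), exact on a resource it actually requests.
Verifying each step:
  pool = (2, 1)
  run proc-I (needs (1, 1), free (2, 1)); after release of (1, 1) the pool is (3, 2)
  run proc-B (needs (3, 0), free (3, 2)); after release of (0, 1) the pool is (3, 3)
  run proc-G (needs (3, 2), free (3, 3)); after release of (0, 1) the pool is (3, 4)
  run proc-F (needs (3, 3), free (3, 4)); after release of (1, 0) the pool is (4, 4)


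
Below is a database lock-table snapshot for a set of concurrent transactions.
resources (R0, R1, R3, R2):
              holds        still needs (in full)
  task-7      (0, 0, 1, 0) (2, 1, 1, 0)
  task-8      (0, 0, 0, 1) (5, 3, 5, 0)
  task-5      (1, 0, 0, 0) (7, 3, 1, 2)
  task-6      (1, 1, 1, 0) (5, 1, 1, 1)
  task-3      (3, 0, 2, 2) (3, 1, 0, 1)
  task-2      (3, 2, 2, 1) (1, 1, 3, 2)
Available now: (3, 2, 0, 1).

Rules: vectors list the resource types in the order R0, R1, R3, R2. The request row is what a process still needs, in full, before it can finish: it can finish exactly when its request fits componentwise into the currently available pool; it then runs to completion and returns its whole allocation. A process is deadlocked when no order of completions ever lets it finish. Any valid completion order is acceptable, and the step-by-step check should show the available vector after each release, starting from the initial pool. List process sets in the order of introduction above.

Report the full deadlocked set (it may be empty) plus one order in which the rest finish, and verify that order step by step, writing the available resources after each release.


The deadlocked set is empty.
Key observation: task-3 can run right away; the returned allocation unlocks the remaining processes in turn.
One completion order for the rest: task-3, task-7, task-2, task-6, task-5, task-8. Step-by-step check:
  pool = (3, 2, 0, 1)
  run task-3 (needs (3, 1, 0, 1), free (3, 2, 0, 1)); after release of (3, 0, 2, 2) the pool is (6, 2, 2, 3)
  run task-7 (needs (2, 1, 1, 0), free (6, 2, 2, 3)); after release of (0, 0, 1, 0) the pool is (6, 2, 3, 3)
  run task-2 (needs (1, 1, 3, 2), free (6, 2, 3, 3)); after release of (3, 2, 2, 1) the pool is (9, 4, 5, 4)
  run task-6 (needs (5, 1, 1, 1), free (9, 4, 5, 4)); after release of (1, 1, 1, 0) the pool is (10, 5, 6, 4)
  run task-5 (needs (7, 3, 1, 2), free (10, 5, 6, 4)); after release of (1, 0, 0, 0) the pool is (11, 5, 6, 4)
  run task-8 (needs (5, 3, 5, 0), free (11, 5, 6, 4)); after release of (0, 0, 0, 1) the pool is (11, 5, 6, 5)


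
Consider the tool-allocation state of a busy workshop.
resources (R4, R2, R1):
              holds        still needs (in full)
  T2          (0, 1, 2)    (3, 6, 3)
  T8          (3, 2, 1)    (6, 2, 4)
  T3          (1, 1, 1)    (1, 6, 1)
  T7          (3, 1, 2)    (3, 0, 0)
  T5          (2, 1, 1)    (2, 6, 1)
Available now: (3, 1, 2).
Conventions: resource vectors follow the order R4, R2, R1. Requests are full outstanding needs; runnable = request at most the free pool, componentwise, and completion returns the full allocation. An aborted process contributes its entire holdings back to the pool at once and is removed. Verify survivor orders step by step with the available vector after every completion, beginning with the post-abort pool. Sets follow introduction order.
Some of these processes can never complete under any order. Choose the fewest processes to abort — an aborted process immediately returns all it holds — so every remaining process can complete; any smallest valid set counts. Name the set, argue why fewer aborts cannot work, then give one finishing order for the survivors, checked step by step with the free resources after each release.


Minimum abort set: T2 and T5.
Key observation: aborting T2 and T5 returns (2, 2, 3), and T3 — hopeless before — runs at step 3 with the returned capacity in the pool.
Minimality, checking each single-abort alternative: T2 alone leaves T3 blocked (short on R2); T8 alone leaves T2 blocked (short on R2); T3 alone leaves T2 blocked (short on R2); T7 alone leaves T2 blocked (short on R2); T5 alone leaves T2 blocked (short on R2).
The survivors complete as T7, T8, T3. Verifying each step (starting from the post-abort pool):
  pool = (5, 3, 5)
  run T7 (needs (3, 0, 0), free (5, 3, 5)); after release of (3, 1, 2) the pool is (8, 4, 7)
  run T8 (needs (6, 2, 4), free (8, 4, 7)); after release of (3, 2, 1) the pool is (11, 6, 8)
  run T3 (needs (1, 6, 1), free (11, 6, 8)); after release of (1, 1, 1) the pool is (12, 7, 9)


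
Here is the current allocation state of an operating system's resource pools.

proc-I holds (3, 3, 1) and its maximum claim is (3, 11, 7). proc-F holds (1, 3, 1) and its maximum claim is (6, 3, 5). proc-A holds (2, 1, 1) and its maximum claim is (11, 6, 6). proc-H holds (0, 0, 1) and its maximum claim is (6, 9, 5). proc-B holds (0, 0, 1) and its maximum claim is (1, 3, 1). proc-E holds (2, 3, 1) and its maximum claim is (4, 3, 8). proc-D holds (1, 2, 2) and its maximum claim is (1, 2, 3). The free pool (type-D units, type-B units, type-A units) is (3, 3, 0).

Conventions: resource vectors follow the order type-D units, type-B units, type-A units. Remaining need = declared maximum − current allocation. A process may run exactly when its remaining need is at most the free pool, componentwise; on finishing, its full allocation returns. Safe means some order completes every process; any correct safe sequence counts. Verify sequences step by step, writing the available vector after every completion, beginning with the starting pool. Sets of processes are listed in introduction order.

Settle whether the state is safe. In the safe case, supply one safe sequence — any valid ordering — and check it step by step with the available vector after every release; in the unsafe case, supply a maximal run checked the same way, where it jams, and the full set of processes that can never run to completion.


UNSAFE — no complete ordering exists.
Key observation: even finishing proc-B, proc-D leaves just (4, 5, 3) free — too little type-A units for any of the remaining processes.
The run proc-B, proc-D cannot be extended any further. Walking it through:
  pool = (3, 3, 0)
  run proc-B (needs (1, 3, 0), free (3, 3, 0)); after release of (0, 0, 1) the pool is (3, 3, 1)
  run proc-D (needs (0, 0, 1), free (3, 3, 1)); after release of (1, 2, 2) the pool is (4, 5, 3)
  proc-I cannot run: need (0, 8, 6) vs free (4, 5, 3) (insufficient type-B units and type-A units)
  proc-F cannot run: need (5, 0, 4) vs free (4, 5, 3) (insufficient type-D units and type-A units)
  proc-A cannot run: need (9, 5, 5) vs free (4, 5, 3) (insufficient type-D units and type-A units)
  proc-H cannot run: need (6, 9, 4) vs free (4, 5, 3) (insufficient type-D units, type-B units and type-A units)
  proc-E cannot run: need (2, 0, 7) vs free (4, 5, 3) (insufficient type-A units)
Processes that can never finish: proc-I, proc-F, proc-A, proc-H and proc-E.


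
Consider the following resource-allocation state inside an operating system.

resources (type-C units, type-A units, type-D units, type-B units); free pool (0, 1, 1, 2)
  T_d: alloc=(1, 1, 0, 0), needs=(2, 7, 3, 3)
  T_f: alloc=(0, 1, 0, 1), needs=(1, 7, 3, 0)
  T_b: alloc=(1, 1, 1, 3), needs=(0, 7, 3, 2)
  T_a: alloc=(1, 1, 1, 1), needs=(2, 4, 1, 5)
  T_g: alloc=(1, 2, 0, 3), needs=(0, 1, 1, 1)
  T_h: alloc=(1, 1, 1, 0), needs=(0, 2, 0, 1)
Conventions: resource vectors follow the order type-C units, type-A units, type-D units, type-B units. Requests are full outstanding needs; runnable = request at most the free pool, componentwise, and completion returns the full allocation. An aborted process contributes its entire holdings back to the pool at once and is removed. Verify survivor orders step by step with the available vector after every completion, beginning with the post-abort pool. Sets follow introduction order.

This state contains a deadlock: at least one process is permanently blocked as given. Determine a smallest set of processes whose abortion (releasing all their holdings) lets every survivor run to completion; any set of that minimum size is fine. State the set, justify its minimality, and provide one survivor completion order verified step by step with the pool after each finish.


Minimum abort set: T_f and T_b.
Key observation: no ordering could ever have run T_d before the abort of T_f and T_b; with (1, 2, 1, 4) back in the pool it fits at step 4.
Why nothing smaller works — every single abort fails: T_d alone leaves T_f blocked (short on type-A units); T_f alone leaves T_d blocked (short on type-A units); T_b alone leaves T_d blocked (short on type-A units); T_a alone leaves T_d blocked (short on type-A units); T_g alone leaves T_d blocked (short on type-A units); T_h alone leaves T_d blocked (short on type-A units).
One survivor order: T_h, T_g, T_a, T_d. Verifying each step (post-abort pool first):
  pool = (1, 3, 2, 6)
  run T_h (needs (0, 2, 0, 1), free (1, 3, 2, 6)); after release of (1, 1, 1, 0) the pool is (2, 4, 3, 6)
  run T_g (needs (0, 1, 1, 1), free (2, 4, 3, 6)); after release of (1, 2, 0, 3) the pool is (3, 6, 3, 9)
  run T_a (needs (2, 4, 1, 5), free (3, 6, 3, 9)); after release of (1, 1, 1, 1) the pool is (4, 7, 4, 10)
  run T_d (needs (2, 7, 3, 3), free (4, 7, 4, 10)); after release of (1, 1, 0, 0) the pool is (5, 8, 4, 10)


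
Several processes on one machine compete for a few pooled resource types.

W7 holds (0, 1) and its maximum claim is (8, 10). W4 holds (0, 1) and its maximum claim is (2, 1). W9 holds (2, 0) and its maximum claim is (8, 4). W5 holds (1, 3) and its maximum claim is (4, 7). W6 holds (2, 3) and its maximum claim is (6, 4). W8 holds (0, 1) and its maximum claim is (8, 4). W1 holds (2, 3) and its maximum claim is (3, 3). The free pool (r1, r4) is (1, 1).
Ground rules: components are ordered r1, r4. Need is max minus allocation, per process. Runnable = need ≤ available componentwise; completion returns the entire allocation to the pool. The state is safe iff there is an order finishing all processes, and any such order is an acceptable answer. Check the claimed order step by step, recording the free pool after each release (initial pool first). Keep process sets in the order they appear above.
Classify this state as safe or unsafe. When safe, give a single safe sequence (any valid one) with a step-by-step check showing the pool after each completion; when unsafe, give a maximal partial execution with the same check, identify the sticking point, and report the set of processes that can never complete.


The state is SAFE; one workable sequence: W1, W5, W6, W9, W7, W8, W4.
Key observation: W1 is the earliest step where a requested resource binds exactly: need (1, 0), pool (1, 1) at its turn.
Verifying each step:
  pool = (1, 1)
  W1: need (1, 0) fits (1, 1); releases (2, 3), pool now (3, 4)
  W5: need (3, 4) fits (3, 4); releases (1, 3), pool now (4, 7)
  W6: need (4, 1) fits (4, 7); releases (2, 3), pool now (6, 10)
  W9: need (6, 4) fits (6, 10); releases (2, 0), pool now (8, 10)
  W7: need (8, 9) fits (8, 10); releases (0, 1), pool now (8, 11)
  W8: need (8, 3) fits (8, 11); releases (0, 1), pool now (8, 12)
  W4: need (2, 0) fits (8, 12); releases (0, 1), pool now (8, 13)


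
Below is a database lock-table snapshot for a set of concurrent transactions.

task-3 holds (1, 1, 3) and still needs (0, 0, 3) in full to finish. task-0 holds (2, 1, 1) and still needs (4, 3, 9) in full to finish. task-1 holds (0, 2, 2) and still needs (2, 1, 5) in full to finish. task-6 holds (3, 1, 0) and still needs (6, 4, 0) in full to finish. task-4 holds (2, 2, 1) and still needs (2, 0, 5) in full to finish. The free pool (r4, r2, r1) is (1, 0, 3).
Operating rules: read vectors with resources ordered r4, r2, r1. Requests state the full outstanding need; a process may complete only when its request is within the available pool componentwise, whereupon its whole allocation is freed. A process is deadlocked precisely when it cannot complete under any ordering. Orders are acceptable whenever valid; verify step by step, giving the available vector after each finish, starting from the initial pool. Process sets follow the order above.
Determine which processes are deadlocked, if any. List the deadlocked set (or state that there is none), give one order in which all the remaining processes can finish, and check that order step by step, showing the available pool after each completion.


No process is deadlocked.
Key observation: task-3 fits the free pool immediately, and its release cascades until everyone finishes.
The rest can finish in the order task-3, task-4, task-1, task-0, task-6. Check, step by step:
  pool = (1, 0, 3)
  task-3: need (0, 0, 3) fits (1, 0, 3); releases (1, 1, 3), pool now (2, 1, 6)
  task-4: need (2, 0, 5) fits (2, 1, 6); releases (2, 2, 1), pool now (4, 3, 7)
  task-1: need (2, 1, 5) fits (4, 3, 7); releases (0, 2, 2), pool now (4, 5, 9)
  task-0: need (4, 3, 9) fits (4, 5, 9); releases (2, 1, 1), pool now (6, 6, 10)
  task-6: need (6, 4, 0) fits (6, 6, 10); releases (3, 1, 0), pool now (9, 7, 10)


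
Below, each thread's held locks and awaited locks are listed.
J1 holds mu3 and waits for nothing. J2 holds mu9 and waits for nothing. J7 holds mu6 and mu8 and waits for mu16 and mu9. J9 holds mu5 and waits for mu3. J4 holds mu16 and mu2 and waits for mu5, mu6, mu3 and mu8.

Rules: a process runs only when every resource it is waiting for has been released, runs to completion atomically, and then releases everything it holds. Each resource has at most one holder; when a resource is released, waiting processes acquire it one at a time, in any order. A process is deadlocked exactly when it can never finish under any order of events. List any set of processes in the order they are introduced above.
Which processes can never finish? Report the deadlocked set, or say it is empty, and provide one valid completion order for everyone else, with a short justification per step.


The deadlocked set is J7 and J4.
Key observation: the loop J7 -> J4 -> J7 blocks itself forever; no other process is dragged down with it.
A valid finishing order for the others: J1, J2, J9.
Walking it through:
  J1 waits on nothing -> runs at once and releases mu3
  J2 waits on nothing -> runs at once and releases mu9
  run J9 (all its waits — mu3 — are resolved); releases mu5


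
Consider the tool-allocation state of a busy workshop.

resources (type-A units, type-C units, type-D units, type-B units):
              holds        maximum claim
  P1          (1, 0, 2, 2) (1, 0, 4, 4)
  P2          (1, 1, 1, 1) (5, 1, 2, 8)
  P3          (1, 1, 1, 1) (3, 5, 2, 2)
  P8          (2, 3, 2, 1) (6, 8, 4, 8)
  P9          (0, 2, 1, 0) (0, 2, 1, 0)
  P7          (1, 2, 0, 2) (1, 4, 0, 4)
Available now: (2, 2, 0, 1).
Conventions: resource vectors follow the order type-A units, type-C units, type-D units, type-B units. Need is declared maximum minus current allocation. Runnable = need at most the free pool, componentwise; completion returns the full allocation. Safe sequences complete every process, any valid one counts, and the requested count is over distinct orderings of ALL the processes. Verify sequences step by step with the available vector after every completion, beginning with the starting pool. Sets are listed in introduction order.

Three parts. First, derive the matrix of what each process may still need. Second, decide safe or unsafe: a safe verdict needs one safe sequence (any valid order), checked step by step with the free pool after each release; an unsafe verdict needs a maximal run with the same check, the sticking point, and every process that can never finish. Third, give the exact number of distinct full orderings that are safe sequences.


(1) Remaining need (order type-A units, type-C units, type-D units, type-B units):
  P1: (0, 0, 2, 2)
  P2: (4, 0, 1, 7)
  P3: (2, 4, 1, 1)
  P8: (4, 5, 2, 7)
  P9: (0, 0, 0, 0)
  P7: (0, 2, 0, 2)
(2) UNSAFE.
Key observation: the wall is type-B units: completing P9, P3, P7, P1 brings the pool only to (5, 7, 4, 6), and all the rest need more.
Going as far as possible: P9, P3, P7, P1; after that, nothing fits. Verifying each step:
  pool = (2, 2, 0, 1)
  P9 needs (0, 0, 0, 0) <= (2, 2, 0, 1) -> finishes; pool += (0, 2, 1, 0) = (2, 4, 1, 1)
  P3 needs (2, 4, 1, 1) <= (2, 4, 1, 1) -> finishes; pool += (1, 1, 1, 1) = (3, 5, 2, 2)
  P7 needs (0, 2, 0, 2) <= (3, 5, 2, 2) -> finishes; pool += (1, 2, 0, 2) = (4, 7, 2, 4)
  P1 needs (0, 0, 2, 2) <= (4, 7, 2, 4) -> finishes; pool += (1, 0, 2, 2) = (5, 7, 4, 6)
  blocked: P2 wants (4, 0, 1, 7), pool (5, 7, 4, 6) — not enough type-B units
  blocked: P8 wants (4, 5, 2, 7), pool (5, 7, 4, 6) — not enough type-B units
Never able to finish: P2 and P8.
(3) Exactly 0 of the possible complete orderings are safe sequences.


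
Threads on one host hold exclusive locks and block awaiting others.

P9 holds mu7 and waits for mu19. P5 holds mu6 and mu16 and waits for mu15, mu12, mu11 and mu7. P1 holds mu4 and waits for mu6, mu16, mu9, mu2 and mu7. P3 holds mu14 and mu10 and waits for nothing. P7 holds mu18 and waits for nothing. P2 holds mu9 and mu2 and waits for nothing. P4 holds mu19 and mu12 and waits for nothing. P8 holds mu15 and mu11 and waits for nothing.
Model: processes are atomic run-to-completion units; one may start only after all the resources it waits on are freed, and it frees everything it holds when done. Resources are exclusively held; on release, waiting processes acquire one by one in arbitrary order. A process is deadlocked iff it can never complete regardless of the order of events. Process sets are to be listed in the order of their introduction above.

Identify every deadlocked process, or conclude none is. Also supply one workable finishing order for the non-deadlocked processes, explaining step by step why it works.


Nothing here is deadlocked.
Key observation: no waiting chain loops back on itself — every chain ends at a process that waits on nothing, so everyone eventually runs.
The rest can finish in the order P8, P4, P9, P3, P5, P2, P1, P7.
Walking it through:
  run P8 (it waits on nothing); releases mu15 and mu11
  run P4 (it waits on nothing); releases mu19 and mu12
  P9: everything it awaited (mu19) is free; runs, freeing mu7
  run P3 (it waits on nothing); releases mu14 and mu10
  P5: everything it awaited (mu15, mu12, mu11 and mu7) is free; runs, freeing mu6 and mu16
  run P2 (it waits on nothing); releases mu9 and mu2
  P1: everything it awaited (mu6, mu16, mu9, mu2 and mu7) is free; runs, freeing mu4
  run P7 (it waits on nothing); releases mu18


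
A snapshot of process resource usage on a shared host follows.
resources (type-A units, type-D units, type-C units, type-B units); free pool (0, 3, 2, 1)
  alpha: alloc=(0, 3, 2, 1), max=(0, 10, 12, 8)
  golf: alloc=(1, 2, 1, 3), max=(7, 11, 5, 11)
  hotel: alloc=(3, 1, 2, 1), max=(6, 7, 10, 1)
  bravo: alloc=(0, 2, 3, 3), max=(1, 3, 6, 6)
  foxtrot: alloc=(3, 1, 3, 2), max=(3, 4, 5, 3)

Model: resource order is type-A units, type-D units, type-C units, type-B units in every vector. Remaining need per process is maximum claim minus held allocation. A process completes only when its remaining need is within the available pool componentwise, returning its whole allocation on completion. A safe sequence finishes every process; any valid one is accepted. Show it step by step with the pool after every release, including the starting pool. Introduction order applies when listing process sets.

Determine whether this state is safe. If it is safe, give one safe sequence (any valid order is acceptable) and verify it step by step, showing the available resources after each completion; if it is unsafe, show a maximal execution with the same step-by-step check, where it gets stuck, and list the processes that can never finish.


SAFE, for example via the order foxtrot, bravo, hotel, alpha, golf.
Key observation: at foxtrot the run first touches a limit — (0, 3, 2, 1) against (0, 3, 2, 1), exact on a resource it actually requests.
Check, step by step:
  pool = (0, 3, 2, 1)
  run foxtrot (needs (0, 3, 2, 1), free (0, 3, 2, 1)); after release of (3, 1, 3, 2) the pool is (3, 4, 5, 3)
  run bravo (needs (1, 1, 3, 3), free (3, 4, 5, 3)); after release of (0, 2, 3, 3) the pool is (3, 6, 8, 6)
  run hotel (needs (3, 6, 8, 0), free (3, 6, 8, 6)); after release of (3, 1, 2, 1) the pool is (6, 7, 10, 7)
  run alpha (needs (0, 7, 10, 7), free (6, 7, 10, 7)); after release of (0, 3, 2, 1) the pool is (6, 10, 12, 8)
  run golf (needs (6, 9, 4, 8), free (6, 10, 12, 8)); after release of (1, 2, 1, 3) the pool is (7, 12, 13, 11)


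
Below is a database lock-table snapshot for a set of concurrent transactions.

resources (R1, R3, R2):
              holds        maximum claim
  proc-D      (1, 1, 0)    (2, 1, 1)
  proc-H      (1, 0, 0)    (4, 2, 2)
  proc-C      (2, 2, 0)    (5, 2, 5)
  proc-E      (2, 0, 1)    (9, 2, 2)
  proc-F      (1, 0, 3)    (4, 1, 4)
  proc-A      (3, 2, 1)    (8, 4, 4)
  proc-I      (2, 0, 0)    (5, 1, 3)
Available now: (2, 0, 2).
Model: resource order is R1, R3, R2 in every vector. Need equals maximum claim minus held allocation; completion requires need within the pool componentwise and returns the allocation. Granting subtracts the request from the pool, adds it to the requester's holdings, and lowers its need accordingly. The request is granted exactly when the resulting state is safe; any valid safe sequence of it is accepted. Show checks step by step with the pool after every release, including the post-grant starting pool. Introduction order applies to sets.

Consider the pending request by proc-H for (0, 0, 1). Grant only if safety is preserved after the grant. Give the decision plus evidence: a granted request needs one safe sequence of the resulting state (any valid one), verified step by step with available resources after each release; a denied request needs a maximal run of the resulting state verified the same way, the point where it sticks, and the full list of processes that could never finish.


DENY: after the grant no complete ordering would exist.
Key observation: after proc-D, proc-F, proc-I the pool peaks at (6, 1, 4), and each blocked process is short somewhere: proc-H on R3; proc-C on R2; proc-E on R1, R3; proc-A on R3.
On the post-grant state, proc-D, proc-F, proc-I is a maximal run — nothing extends it. Check, step by step:
  pool = (2, 0, 1)
  proc-D needs (1, 0, 1) <= (2, 0, 1) -> finishes; pool += (1, 1, 0) = (3, 1, 1)
  proc-F needs (3, 1, 1) <= (3, 1, 1) -> finishes; pool += (1, 0, 3) = (4, 1, 4)
  proc-I needs (3, 1, 3) <= (4, 1, 4) -> finishes; pool += (2, 0, 0) = (6, 1, 4)
  proc-H still needs (3, 2, 1) but only (6, 1, 4) is free — short on R3
  proc-C still needs (3, 0, 5) but only (6, 1, 4) is free — short on R2
  proc-E still needs (7, 2, 1) but only (6, 1, 4) is free — short on R1 and R3
  proc-A still needs (5, 2, 3) but only (6, 1, 4) is free — short on R3
Post-grant, the permanently blocked set is proc-H, proc-C, proc-E and proc-A.
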